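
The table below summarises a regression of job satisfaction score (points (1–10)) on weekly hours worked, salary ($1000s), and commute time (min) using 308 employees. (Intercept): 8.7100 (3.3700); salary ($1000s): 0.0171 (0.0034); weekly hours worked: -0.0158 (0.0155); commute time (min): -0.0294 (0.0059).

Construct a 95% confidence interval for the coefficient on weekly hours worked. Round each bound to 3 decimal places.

(-0.046, 0.015)

Read off: b = -0.0158, SE = 0.0155 for weekly hours worked.
df = n − k − 1 = 308 − 3 − 1 = 304.
t* = t_{0.025, 304} = 1.967798.
Margin = t* × SE = 1.967798 × 0.0155 = 0.03050.
CI: -0.0158 ± 0.03050 → (-0.046, 0.015).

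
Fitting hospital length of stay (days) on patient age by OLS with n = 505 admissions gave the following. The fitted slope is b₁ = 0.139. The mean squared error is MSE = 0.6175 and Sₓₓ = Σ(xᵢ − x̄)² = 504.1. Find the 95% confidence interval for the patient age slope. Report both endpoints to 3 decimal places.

(0.070, 0.208)

SE(b₁) = √(MSE/Sₓₓ) = √(0.6175/504.1) = 0.0349994.
df = n − 2 = 503.
t* = t_{0.025, 503} = 1.964691.
Margin = t* × SE = 1.964691 × 0.0349994 = 0.06876.
CI: 0.139 ± 0.06876 → (0.070, 0.208).
With 95% confidence, each one-unit increase in patient age is associated with a change of between 0.070 and 0.208 days in hospital length of stay.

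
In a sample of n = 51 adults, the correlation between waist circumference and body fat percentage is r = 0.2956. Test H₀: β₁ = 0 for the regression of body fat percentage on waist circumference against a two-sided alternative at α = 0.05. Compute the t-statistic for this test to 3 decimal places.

t = r·√(n − 2)/√(1 − r²) = 0.2956·√49/√0.912621 = 2.166.
df = n − 2 = 49.
Two-sided p ≈ 0.0352, which is < 0.05, so reject H₀.
There is evidence of a linear association between waist circumference and body fat percentage.

t = 2.166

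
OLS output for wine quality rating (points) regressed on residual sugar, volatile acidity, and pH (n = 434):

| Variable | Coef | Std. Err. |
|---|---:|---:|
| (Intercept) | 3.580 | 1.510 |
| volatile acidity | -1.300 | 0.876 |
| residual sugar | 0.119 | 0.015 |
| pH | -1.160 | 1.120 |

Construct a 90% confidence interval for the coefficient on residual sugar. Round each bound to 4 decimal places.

(0.0943, 0.1437)

Read off: b = 0.119, SE = 0.015 for residual sugar.
df = n − k − 1 = 434 − 3 − 1 = 430.
t* = t_{0.05, 430} = 1.648405.
Margin = t* × SE = 1.648405 × 0.015 = 0.024726.
CI: 0.119 ± 0.024726 → (0.0943, 0.1437).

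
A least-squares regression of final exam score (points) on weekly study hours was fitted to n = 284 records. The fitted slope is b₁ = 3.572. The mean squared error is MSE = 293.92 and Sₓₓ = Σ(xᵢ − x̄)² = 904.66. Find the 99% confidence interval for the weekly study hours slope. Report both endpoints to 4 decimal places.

(2.0938, 5.0502)

SE(b₁) = √(MSE/Sₓₓ) = √(293.92/904.66) = 0.569996.
df = n − 2 = 282.
t* = t_{0.005, 282} = 2.593376.
Margin = t* × SE = 2.593376 × 0.569996 = 1.478214.
CI: 3.572 ± 1.478214 → (2.0938, 5.0502).
With 99% confidence, each one-unit increase in weekly study hours is associated with a change of between 2.0938 and 5.0502 points in final exam score.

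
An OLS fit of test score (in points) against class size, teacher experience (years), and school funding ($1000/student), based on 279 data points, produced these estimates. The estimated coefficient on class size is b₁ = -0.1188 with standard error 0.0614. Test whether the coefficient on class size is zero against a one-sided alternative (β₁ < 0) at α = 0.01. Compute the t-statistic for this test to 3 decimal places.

t = -1.935

H₀: β₁ = 0 vs H₁: β₁ < 0.
t = (b₁ − β₁⁰)/SE = -0.1188 / 0.0614 = -1.935.
df = n − k − 1 = 279 − 3 − 1 = 275.
One-sided p ≈ 0.0270, which is ≥ 0.01, so fail to reject H₀.
The data do not give significant evidence that the true slope on class size is negative, holding the other predictors fixed.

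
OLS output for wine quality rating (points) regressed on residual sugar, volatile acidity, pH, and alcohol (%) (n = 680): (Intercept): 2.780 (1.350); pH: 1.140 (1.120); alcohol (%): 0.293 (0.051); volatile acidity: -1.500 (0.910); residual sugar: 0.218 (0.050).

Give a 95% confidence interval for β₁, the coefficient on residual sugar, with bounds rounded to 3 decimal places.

(0.120, 0.316)

Read off: b = 0.218, SE = 0.050 for residual sugar.
df = n − k − 1 = 680 − 4 − 1 = 675.
t* = t_{0.025, 675} = 1.963485.
Margin = t* × SE = 1.963485 × 0.050 = 0.09817.
CI: 0.218 ± 0.09817 → (0.120, 0.316).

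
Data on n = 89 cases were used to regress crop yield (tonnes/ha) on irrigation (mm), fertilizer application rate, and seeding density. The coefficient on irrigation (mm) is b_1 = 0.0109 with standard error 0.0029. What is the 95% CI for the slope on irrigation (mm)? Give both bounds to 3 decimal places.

(0.005, 0.017)

df = n − k − 1 = 89 − 3 − 1 = 85.
t* = t_{0.025, 85} = 1.988268.
Margin = t* × SE = 1.988268 × 0.0029 = 0.00577.
CI: 0.0109 ± 0.00577 → (0.005, 0.017).
With 95% confidence, each one-unit increase in irrigation (mm) is associated with a change of between 0.005 and 0.017 tonnes/ha in crop yield, holding the other predictors fixed.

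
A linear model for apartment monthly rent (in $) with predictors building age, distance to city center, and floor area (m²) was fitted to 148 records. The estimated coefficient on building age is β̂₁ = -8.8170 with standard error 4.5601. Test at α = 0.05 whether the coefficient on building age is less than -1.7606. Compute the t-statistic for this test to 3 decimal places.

H₀: β₁ = -1.7606 vs H₁: β₁ < -1.7606.
t = (β̂₁ − β₁⁰)/SE = (-8.8170 − (-1.7606)) / 4.5601 = -1.547.
df = n − k − 1 = 148 − 3 − 1 = 144.
One-sided p ≈ 0.0620, which is ≥ 0.05, so fail to reject H₀.
The data do not give significant evidence that the true slope on building age is below -1.7606 $ per unit, holding the other predictors fixed.

t = -1.547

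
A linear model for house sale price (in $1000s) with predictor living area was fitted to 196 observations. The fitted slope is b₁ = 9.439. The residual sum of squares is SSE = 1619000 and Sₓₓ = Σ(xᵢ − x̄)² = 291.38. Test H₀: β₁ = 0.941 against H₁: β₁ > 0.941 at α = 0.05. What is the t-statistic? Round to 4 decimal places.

t = 1.5879

MSE = SSE/(n − 2) = 1619000/194 = 8345.36.
SE(b₁) = √(MSE/Sₓₓ) = √(8345.36/291.38) = 5.35171.
t = (9.439 − 0.941) / 5.35171 = 1.5879.
df = n − 2 = 194.
One-sided p ≈ 0.0570, which is ≥ 0.05, so fail to reject H₀.
The data do not give significant evidence that the true slope on living area exceeds 0.941 $1000s per unit.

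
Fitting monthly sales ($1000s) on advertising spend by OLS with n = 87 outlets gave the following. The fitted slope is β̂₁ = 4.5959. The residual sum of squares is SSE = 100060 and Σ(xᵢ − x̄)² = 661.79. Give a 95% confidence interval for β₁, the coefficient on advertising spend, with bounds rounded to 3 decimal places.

(1.944, 7.248)

MSE = SSE/(n − 2) = 100060/85 = 1177.18.
SE(β̂₁) = √(MSE/Sₓₓ) = √(1177.18/661.79) = 1.33371.
df = n − 2 = 85.
t* = t_{0.025, 85} = 1.988268.
Margin = t* × SE = 1.988268 × 1.33371 = 2.65177.
CI: 4.5959 ± 2.65177 → (1.944, 7.248).
With 95% confidence, each one-unit increase in advertising spend is associated with a change of between 1.944 and 7.248 $1000s in monthly sales.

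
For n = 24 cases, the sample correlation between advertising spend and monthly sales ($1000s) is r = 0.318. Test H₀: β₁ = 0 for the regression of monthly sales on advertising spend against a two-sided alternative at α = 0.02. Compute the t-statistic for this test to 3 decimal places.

t = r·√(n − 2)/√(1 − r²) = 0.318·√22/√0.898876 = 1.573.
df = n − 2 = 22.
Two-sided p ≈ 0.1299, which is ≥ 0.02, so fail to reject H₀.
The data do not give significant evidence of a linear association between advertising spend and monthly sales.

t = 1.573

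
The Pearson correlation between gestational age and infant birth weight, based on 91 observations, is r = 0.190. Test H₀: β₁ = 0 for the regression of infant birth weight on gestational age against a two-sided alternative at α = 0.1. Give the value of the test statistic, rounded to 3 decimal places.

t = r·√(n − 2)/√(1 − r²) = 0.190·√89/√0.9639 = 1.826.
df = n − 2 = 89.
Two-sided p ≈ 0.0712, which is < 0.1, so reject H₀.
There is evidence of a linear association between gestational age and infant birth weight.

t = 1.826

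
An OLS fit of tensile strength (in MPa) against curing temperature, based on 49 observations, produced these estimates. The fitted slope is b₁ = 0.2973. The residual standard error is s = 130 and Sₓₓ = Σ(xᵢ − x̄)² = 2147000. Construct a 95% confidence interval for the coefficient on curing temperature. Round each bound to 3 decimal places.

(0.119, 0.476)

SE(b₁) = s/√Sₓₓ = 130/√2147000 = 0.0887212.
df = n − 2 = 47.
t* = t_{0.025, 47} = 2.011741.
Margin = t* × SE = 2.011741 × 0.0887212 = 0.17848.
CI: 0.2973 ± 0.17848 → (0.119, 0.476).
With 95% confidence, each one-unit increase in curing temperature is associated with a change of between 0.119 and 0.476 MPa in tensile strength.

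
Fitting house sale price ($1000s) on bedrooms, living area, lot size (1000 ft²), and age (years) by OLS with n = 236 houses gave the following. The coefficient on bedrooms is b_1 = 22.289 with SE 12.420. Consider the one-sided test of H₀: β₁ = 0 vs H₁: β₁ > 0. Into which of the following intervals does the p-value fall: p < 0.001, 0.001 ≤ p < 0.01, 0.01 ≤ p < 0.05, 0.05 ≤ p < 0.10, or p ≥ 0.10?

0.01 ≤ p < 0.05

t = 22.289 / 12.420 = 1.795.
df = n − k − 1 = 236 − 4 − 1 = 231.
One-sided p = P(T_{231} > t) ≈ 0.0370.
So 0.01 ≤ p < 0.05.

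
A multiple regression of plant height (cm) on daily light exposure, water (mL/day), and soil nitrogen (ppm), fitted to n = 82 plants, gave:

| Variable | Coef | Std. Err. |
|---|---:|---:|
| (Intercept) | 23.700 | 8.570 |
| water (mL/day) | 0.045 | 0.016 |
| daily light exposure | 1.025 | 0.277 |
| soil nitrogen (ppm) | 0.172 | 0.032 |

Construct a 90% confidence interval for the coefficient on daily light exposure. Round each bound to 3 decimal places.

Read off: b = 1.025, SE = 0.277 for daily light exposure.
df = n − k − 1 = 82 − 3 − 1 = 78.
t* = t_{0.05, 78} = 1.664625.
Margin = t* × SE = 1.664625 × 0.277 = 0.46110.
CI: 1.025 ± 0.46110 → (0.564, 1.486).

(0.564, 1.486)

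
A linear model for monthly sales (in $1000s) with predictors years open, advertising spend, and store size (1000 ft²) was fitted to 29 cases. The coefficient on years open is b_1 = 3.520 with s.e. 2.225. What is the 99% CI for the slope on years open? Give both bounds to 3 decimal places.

(-2.682, 9.722)

df = n − k − 1 = 29 − 3 − 1 = 25.
t* = t_{0.005, 25} = 2.787436.
Margin = t* × SE = 2.787436 × 2.225 = 6.20204.
CI: 3.520 ± 6.20204 → (-2.682, 9.722).
With 99% confidence, each one-unit increase in years open is associated with a change of between -2.682 and 9.722 $1000s in monthly sales, holding the other predictors fixed.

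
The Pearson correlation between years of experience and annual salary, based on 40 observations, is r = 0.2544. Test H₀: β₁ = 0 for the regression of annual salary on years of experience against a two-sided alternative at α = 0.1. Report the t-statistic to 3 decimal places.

t = r·√(n − 2)/√(1 − r²) = 0.2544·√38/√0.935281 = 1.622.
df = n − 2 = 38.
Two-sided p ≈ 0.1132, which is ≥ 0.1, so fail to reject H₀.
The data do not give significant evidence of a linear association between years of experience and annual salary.

t = 1.622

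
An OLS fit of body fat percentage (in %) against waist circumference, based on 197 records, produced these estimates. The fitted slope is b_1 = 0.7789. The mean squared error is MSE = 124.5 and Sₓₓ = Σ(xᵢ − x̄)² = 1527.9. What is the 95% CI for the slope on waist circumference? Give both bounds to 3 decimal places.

(0.216, 1.342)

SE(b_1) = √(MSE/Sₓₓ) = √(124.5/1527.9) = 0.285455.
df = n − 2 = 195.
t* = t_{0.025, 195} = 1.972204.
Margin = t* × SE = 1.972204 × 0.285455 = 0.56297.
CI: 0.7789 ± 0.56297 → (0.216, 1.342).
With 95% confidence, each one-unit increase in waist circumference is associated with a change of between 0.216 and 1.342 % in body fat percentage.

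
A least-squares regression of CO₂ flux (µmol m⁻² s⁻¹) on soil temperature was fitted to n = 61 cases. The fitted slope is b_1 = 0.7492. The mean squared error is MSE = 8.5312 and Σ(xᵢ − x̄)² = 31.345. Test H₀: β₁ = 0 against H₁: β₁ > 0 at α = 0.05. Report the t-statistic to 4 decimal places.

t = 1.4361

SE(b_1) = √(MSE/Sₓₓ) = √(8.5312/31.345) = 0.5217.
t = 0.7492 / 0.5217 = 1.4361.
df = n − 2 = 59.
One-sided p ≈ 0.0781, which is ≥ 0.05, so fail to reject H₀.
The data do not give significant evidence that the true slope on soil temperature is positive.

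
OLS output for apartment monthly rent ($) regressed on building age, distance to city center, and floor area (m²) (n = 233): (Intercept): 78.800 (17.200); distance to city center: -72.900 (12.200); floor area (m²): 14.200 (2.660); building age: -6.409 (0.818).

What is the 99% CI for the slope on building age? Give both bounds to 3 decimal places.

Read off: b = -6.409, SE = 0.818 for building age.
df = n − k − 1 = 233 − 3 − 1 = 229.
t* = t_{0.005, 229} = 2.597468.
Margin = t* × SE = 2.597468 × 0.818 = 2.12473.
CI: -6.409 ± 2.12473 → (-8.534, -4.284).

(-8.534, -4.284)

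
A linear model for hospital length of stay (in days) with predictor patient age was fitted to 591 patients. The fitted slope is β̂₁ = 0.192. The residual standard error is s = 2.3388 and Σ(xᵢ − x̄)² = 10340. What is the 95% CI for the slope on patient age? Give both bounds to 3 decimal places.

SE(β̂₁) = s/√Sₓₓ = 2.3388/√10340 = 0.0230003.
df = n − 2 = 589.
t* = t_{0.025, 589} = 1.964.
Margin = t* × SE = 1.964 × 0.0230003 = 0.04517.
CI: 0.192 ± 0.04517 → (0.147, 0.237).
With 95% confidence, each one-unit increase in patient age is associated with a change of between 0.147 and 0.237 days in hospital length of stay.

(0.147, 0.237)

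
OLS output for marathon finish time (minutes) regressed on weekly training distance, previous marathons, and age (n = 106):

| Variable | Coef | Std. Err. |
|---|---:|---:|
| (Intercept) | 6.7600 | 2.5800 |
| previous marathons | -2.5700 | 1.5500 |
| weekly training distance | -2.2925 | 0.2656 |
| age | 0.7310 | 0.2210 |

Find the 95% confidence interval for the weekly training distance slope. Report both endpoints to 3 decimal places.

Read off: b = -2.2925, SE = 0.2656 for weekly training distance.
df = n − k − 1 = 106 − 3 − 1 = 102.
t* = t_{0.025, 102} = 1.983495.
Margin = t* × SE = 1.983495 × 0.2656 = 0.52682.
CI: -2.2925 ± 0.52682 → (-2.819, -1.766).

(-2.819, -1.766)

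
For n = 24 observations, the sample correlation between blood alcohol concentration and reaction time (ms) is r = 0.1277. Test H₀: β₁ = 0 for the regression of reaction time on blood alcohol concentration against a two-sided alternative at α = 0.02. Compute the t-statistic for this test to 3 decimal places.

t = 0.604

t = r·√(n − 2)/√(1 − r²) = 0.1277·√22/√0.983693 = 0.604.
df = n − 2 = 22.
Two-sided p ≈ 0.5521, which is ≥ 0.02, so fail to reject H₀.
The data do not give significant evidence of a linear association between blood alcohol concentration and reaction time.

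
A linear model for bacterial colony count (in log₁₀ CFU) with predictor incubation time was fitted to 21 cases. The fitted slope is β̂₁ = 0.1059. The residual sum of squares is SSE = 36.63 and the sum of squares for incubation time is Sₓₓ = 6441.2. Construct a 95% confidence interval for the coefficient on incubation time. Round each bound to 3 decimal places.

MSE = SSE/(n − 2) = 36.63/19 = 1.92789.
SE(β̂₁) = √(MSE/Sₓₓ) = √(1.92789/6441.2) = 0.0173005.
df = n − 2 = 19.
t* = t_{0.025, 19} = 2.093024.
Margin = t* × SE = 2.093024 × 0.0173005 = 0.03621.
CI: 0.1059 ± 0.03621 → (0.070, 0.142).
With 95% confidence, each one-unit increase in incubation time is associated with a change of between 0.070 and 0.142 log₁₀ CFU in bacterial colony count.

(0.070, 0.142)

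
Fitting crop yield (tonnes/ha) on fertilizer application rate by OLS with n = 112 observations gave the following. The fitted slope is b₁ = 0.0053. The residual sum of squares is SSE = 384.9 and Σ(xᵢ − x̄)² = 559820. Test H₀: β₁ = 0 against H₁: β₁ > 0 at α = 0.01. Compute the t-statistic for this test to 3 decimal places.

MSE = SSE/(n − 2) = 384.9/110 = 3.49909.
SE(b₁) = √(MSE/Sₓₓ) = √(3.49909/559820) = 0.00250008.
t = 0.0053 / 0.00250008 = 2.120.
df = n − 2 = 110.
One-sided p ≈ 0.0181, which is ≥ 0.01, so fail to reject H₀.
The data do not give significant evidence that the true slope on fertilizer application rate is positive.

t = 2.120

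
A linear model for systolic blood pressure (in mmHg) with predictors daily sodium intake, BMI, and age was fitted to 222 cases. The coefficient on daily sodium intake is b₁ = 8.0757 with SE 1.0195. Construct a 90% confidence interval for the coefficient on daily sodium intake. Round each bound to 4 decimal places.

df = n − k − 1 = 222 − 3 − 1 = 218.
t* = t_{0.05, 218} = 1.651873.
Margin = t* × SE = 1.651873 × 1.0195 = 1.684085.
CI: 8.0757 ± 1.684085 → (6.3916, 9.7598).
With 90% confidence, each one-unit increase in daily sodium intake is associated with a change of between 6.3916 and 9.7598 mmHg in systolic blood pressure, holding the other predictors fixed.

(6.3916, 9.7598)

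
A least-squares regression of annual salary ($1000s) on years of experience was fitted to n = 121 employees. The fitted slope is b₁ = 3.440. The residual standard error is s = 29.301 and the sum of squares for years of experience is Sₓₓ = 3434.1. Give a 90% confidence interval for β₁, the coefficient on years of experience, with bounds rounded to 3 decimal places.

SE(b₁) = s/√Sₓₓ = 29.301/√3434.1 = 0.500007.
df = n − 2 = 119.
t* = t_{0.05, 119} = 1.657759.
Margin = t* × SE = 1.657759 × 0.500007 = 0.82889.
CI: 3.440 ± 0.82889 → (2.611, 4.269).
With 90% confidence, each one-unit increase in years of experience is associated with a change of between 2.611 and 4.269 $1000s in annual salary.

(2.611, 4.269)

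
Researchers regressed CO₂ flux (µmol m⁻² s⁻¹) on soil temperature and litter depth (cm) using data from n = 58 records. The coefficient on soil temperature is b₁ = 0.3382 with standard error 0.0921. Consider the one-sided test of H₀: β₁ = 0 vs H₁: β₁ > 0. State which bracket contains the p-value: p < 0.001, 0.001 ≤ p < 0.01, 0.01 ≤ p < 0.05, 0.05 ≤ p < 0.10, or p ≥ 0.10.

t = 0.3382 / 0.0921 = 3.672.
df = n − k − 1 = 58 − 2 − 1 = 55.
One-sided p = P(T_{55} > t) ≈ 0.0003.
So p < 0.001.

p < 0.001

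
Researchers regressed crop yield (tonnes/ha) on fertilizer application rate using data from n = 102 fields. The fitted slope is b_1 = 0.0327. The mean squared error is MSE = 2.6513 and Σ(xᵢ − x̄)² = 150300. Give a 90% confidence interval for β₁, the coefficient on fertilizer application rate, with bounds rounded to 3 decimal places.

SE(b_1) = √(MSE/Sₓₓ) = √(2.6513/150300) = 0.00420001.
df = n − 2 = 100.
t* = t_{0.05, 100} = 1.660234.
Margin = t* × SE = 1.660234 × 0.00420001 = 0.00697.
CI: 0.0327 ± 0.00697 → (0.026, 0.040).
With 90% confidence, each one-unit increase in fertilizer application rate is associated with a change of between 0.026 and 0.040 tonnes/ha in crop yield.

(0.026, 0.040)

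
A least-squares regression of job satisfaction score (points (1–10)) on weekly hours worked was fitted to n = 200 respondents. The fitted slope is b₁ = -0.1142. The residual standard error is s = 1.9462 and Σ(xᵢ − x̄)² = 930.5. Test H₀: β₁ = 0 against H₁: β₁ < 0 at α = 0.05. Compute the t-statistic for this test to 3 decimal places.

t = -1.790

SE(b₁) = s/√Sₓₓ = 1.9462/√930.5 = 0.0638013.
t = -0.1142 / 0.0638013 = -1.790.
df = n − 2 = 198.
One-sided p ≈ 0.0375, which is < 0.05, so reject H₀.
There is evidence that the true slope on weekly hours worked is negative.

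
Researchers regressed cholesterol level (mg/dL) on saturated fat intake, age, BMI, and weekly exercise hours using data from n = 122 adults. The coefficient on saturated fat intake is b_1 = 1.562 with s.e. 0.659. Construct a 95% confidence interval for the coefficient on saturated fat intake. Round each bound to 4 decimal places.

(0.2569, 2.8671)

df = n − k − 1 = 122 − 4 − 1 = 117.
t* = t_{0.025, 117} = 1.980448.
Margin = t* × SE = 1.980448 × 0.659 = 1.305115.
CI: 1.562 ± 1.305115 → (0.2569, 2.8671).
With 95% confidence, each one-unit increase in saturated fat intake is associated with a change of between 0.2569 and 2.8671 mg/dL in cholesterol level, holding the other predictors fixed.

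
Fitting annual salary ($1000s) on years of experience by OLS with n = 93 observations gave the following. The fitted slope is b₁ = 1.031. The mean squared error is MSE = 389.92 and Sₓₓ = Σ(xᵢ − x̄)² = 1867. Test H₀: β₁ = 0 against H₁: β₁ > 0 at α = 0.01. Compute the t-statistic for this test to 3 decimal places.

SE(b₁) = √(MSE/Sₓₓ) = √(389.92/1867) = 0.456999.
t = 1.031 / 0.456999 = 2.256.
df = n − 2 = 91.
One-sided p ≈ 0.0132, which is ≥ 0.01, so fail to reject H₀.
The data do not give significant evidence that the true slope on years of experience is positive.

t = 2.256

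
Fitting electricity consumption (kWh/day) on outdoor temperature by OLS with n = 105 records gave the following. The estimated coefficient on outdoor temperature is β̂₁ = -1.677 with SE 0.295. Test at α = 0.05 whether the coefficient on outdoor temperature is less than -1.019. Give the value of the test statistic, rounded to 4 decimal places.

H₀: β₁ = -1.019 vs H₁: β₁ < -1.019.
t = (β̂₁ − β₁⁰)/SE = (-1.677 − (-1.019)) / 0.295 = -2.2305.
df = n − 2 = 105 − 2 = 103.
One-sided p ≈ 0.0139, which is < 0.05, so reject H₀.
There is evidence that the true slope on outdoor temperature is below -1.019 kWh/day per unit.

t = -2.2305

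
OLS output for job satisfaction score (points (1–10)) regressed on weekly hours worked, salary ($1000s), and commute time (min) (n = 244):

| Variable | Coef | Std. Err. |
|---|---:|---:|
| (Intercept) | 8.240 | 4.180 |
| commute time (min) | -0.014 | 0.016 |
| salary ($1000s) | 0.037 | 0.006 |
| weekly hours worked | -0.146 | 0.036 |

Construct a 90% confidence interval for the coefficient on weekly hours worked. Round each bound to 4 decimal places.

(-0.2054, -0.0866)

Read off: b = -0.146, SE = 0.036 for weekly hours worked.
df = n − k − 1 = 244 − 3 − 1 = 240.
t* = t_{0.05, 240} = 1.651227.
Margin = t* × SE = 1.651227 × 0.036 = 0.059444.
CI: -0.146 ± 0.059444 → (-0.2054, -0.0866).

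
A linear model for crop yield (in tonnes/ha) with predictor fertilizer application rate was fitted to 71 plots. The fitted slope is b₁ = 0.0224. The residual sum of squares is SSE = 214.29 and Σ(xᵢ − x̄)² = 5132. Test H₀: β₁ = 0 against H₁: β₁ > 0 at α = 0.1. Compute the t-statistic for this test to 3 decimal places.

MSE = SSE/(n − 2) = 214.29/69 = 3.10565.
SE(b₁) = √(MSE/Sₓₓ) = √(3.10565/5132) = 0.0245999.
t = 0.0224 / 0.0245999 = 0.911.
df = n − 2 = 69.
One-sided p ≈ 0.1828, which is ≥ 0.1, so fail to reject H₀.
The data do not give significant evidence that the true slope on fertilizer application rate is positive.

t = 0.911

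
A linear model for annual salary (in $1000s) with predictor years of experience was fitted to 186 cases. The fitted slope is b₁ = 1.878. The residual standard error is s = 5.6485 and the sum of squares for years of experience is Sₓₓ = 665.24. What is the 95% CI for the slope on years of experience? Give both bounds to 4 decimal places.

(1.4459, 2.3101)

SE(b₁) = s/√Sₓₓ = 5.6485/√665.24 = 0.219.
df = n − 2 = 184.
t* = t_{0.025, 184} = 1.972941.
Margin = t* × SE = 1.972941 × 0.219 = 0.432074.
CI: 1.878 ± 0.432074 → (1.4459, 2.3101).
With 95% confidence, each one-unit increase in years of experience is associated with a change of between 1.4459 and 2.3101 $1000s in annual salary.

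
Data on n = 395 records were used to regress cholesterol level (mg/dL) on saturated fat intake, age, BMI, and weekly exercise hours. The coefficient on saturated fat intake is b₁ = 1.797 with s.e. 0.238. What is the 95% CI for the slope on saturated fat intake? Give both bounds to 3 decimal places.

(1.329, 2.265)

df = n − k − 1 = 395 − 4 − 1 = 390.
t* = t_{0.025, 390} = 1.966065.
Margin = t* × SE = 1.966065 × 0.238 = 0.46792.
CI: 1.797 ± 0.46792 → (1.329, 2.265).
With 95% confidence, each one-unit increase in saturated fat intake is associated with a change of between 1.329 and 2.265 mg/dL in cholesterol level, holding the other predictors fixed.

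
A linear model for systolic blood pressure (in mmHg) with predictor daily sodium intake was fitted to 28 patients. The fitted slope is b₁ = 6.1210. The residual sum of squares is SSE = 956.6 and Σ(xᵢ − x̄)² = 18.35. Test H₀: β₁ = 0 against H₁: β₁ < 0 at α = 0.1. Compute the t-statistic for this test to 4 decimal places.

MSE = SSE/(n − 2) = 956.6/26 = 36.7923.
SE(b₁) = √(MSE/Sₓₓ) = √(36.7923/18.35) = 1.41599.
t = 6.1210 / 1.41599 = 4.3228.
df = n − 2 = 26.
One-sided p ≈ 0.9999, which is ≥ 0.1, so fail to reject H₀.
The data do not give significant evidence that the true slope on daily sodium intake is negative.

t = 4.3228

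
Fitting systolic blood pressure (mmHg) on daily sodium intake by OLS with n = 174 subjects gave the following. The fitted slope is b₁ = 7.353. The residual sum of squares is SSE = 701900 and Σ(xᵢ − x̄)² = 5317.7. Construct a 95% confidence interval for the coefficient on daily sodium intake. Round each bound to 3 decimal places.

(5.624, 9.082)

MSE = SSE/(n − 2) = 701900/172 = 4080.81.
SE(b₁) = √(MSE/Sₓₓ) = √(4080.81/5317.7) = 0.876015.
df = n − 2 = 172.
t* = t_{0.025, 172} = 1.973852.
Margin = t* × SE = 1.973852 × 0.876015 = 1.72912.
CI: 7.353 ± 1.72912 → (5.624, 9.082).
With 95% confidence, each one-unit increase in daily sodium intake is associated with a change of between 5.624 and 9.082 mmHg in systolic blood pressure.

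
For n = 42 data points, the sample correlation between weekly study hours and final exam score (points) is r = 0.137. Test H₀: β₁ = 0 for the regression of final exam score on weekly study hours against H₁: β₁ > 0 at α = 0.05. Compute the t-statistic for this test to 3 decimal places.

t = 0.875

t = r·√(n − 2)/√(1 − r²) = 0.137·√40/√0.981231 = 0.875.
df = n − 2 = 40.
One-sided p ≈ 0.1935, which is ≥ 0.05, so fail to reject H₀.
The data do not give significant evidence of a linear association between weekly study hours and final exam score.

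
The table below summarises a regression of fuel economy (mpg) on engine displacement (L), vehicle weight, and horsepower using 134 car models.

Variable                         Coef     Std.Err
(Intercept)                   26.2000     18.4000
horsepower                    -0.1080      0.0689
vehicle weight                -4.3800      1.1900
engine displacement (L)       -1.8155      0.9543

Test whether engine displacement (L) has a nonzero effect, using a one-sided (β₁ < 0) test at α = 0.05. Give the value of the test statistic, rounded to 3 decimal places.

Read off: b = -1.8155, SE = 0.9543 for engine displacement (L).
H₀: β₁ = 0 vs H₁: β₁ < 0.
t = -1.8155 / 0.9543 = -1.902.
df = n − k − 1 = 134 − 3 − 1 = 130.
One-sided p ≈ 0.0297, which is < 0.05, so reject H₀.
There is evidence that the true slope on engine displacement (L) is negative, holding the other predictors fixed.

t = -1.902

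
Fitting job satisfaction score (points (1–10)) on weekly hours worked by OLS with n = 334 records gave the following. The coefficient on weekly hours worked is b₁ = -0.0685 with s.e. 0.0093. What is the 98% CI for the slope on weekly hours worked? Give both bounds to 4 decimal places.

(-0.0902, -0.0468)

df = n − 2 = 334 − 2 = 332.
t* = t_{0.01, 332} = 2.337632.
Margin = t* × SE = 2.337632 × 0.0093 = 0.021740.
CI: -0.0685 ± 0.021740 → (-0.0902, -0.0468).
With 98% confidence, each one-unit increase in weekly hours worked is associated with a change of between -0.0902 and -0.0468 points (1–10) in job satisfaction score.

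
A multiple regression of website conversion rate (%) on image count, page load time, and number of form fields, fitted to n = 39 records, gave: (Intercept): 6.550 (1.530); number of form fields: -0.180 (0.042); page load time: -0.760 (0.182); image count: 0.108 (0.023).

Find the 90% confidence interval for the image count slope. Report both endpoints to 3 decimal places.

Read off: b = 0.108, SE = 0.023 for image count.
df = n − k − 1 = 39 − 3 − 1 = 35.
t* = t_{0.05, 35} = 1.689572.
Margin = t* × SE = 1.689572 × 0.023 = 0.03886.
CI: 0.108 ± 0.03886 → (0.069, 0.147).

(0.069, 0.147)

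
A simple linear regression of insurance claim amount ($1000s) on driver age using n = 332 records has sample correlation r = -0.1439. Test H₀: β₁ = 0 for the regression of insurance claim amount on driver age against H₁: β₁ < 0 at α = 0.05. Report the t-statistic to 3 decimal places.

t = r·√(n − 2)/√(1 − r²) = -0.1439·√330/√0.979293 = -2.642.
df = n − 2 = 330.
One-sided p ≈ 0.0043, which is < 0.05, so reject H₀.
There is evidence of a linear association between driver age and insurance claim amount.

t = -2.642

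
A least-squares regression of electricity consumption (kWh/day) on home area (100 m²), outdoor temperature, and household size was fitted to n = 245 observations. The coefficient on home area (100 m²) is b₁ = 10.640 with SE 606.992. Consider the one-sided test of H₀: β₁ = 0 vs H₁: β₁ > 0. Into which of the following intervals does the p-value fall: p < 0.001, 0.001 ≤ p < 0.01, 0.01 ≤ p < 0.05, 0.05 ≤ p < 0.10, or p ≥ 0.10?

t = 10.640 / 606.992 = 0.018.
df = n − k − 1 = 245 − 3 − 1 = 241.
One-sided p = P(T_{241} > t) ≈ 0.4930.
So p ≥ 0.10.

p ≥ 0.10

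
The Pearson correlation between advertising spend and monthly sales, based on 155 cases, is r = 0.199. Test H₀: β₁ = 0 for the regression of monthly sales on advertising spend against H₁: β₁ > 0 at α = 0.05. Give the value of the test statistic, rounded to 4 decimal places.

t = r·√(n − 2)/√(1 − r²) = 0.199·√153/√0.960399 = 2.5117.
df = n − 2 = 153.
One-sided p ≈ 0.0065, which is < 0.05, so reject H₀.
There is evidence of a linear association between advertising spend and monthly sales.

t = 2.5117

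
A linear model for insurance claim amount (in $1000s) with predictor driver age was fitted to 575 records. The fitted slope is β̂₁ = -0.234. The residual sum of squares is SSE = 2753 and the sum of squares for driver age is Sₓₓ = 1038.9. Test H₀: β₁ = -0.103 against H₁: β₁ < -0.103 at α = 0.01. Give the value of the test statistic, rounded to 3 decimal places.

MSE = SSE/(n − 2) = 2753/573 = 4.80454.
SE(β̂₁) = √(MSE/Sₓₓ) = √(4.80454/1038.9) = 0.0680047.
t = (-0.234 − (-0.103)) / 0.0680047 = -1.926.
df = n − 2 = 573.
One-sided p ≈ 0.0273, which is ≥ 0.01, so fail to reject H₀.
The data do not give significant evidence that the true slope on driver age is below -0.103 $1000s per unit.

t = -1.926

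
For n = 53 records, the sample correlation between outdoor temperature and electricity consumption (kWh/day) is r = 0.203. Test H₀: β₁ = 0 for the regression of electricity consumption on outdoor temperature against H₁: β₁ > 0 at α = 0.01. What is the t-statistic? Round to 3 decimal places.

t = 1.481

t = r·√(n − 2)/√(1 − r²) = 0.203·√51/√0.958791 = 1.481.
df = n − 2 = 51.
One-sided p ≈ 0.0724, which is ≥ 0.01, so fail to reject H₀.
The data do not give significant evidence of a linear association between outdoor temperature and electricity consumption.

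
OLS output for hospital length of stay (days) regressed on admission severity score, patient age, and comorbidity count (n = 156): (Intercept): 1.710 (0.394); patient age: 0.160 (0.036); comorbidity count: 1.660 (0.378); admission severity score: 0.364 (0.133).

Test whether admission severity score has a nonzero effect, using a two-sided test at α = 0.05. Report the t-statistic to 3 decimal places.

Read off: b = 0.364, SE = 0.133 for admission severity score.
H₀: β₁ = 0 vs H₁: β₁ ≠ 0.
t = 0.364 / 0.133 = 2.737.
df = n − k − 1 = 156 − 3 − 1 = 152.
Two-sided p ≈ 0.0069, which is < 0.05, so reject H₀.
There is evidence that admission severity score is associated with hospital length of stay, holding the other predictors fixed.

t = 2.737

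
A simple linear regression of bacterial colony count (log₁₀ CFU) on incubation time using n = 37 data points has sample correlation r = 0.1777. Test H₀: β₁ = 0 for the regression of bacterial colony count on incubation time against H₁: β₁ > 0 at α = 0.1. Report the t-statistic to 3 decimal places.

t = r·√(n − 2)/√(1 − r²) = 0.1777·√35/√0.968423 = 1.068.
df = n − 2 = 35.
One-sided p ≈ 0.1464, which is ≥ 0.1, so fail to reject H₀.
The data do not give significant evidence of a linear association between incubation time and bacterial colony count.

t = 1.068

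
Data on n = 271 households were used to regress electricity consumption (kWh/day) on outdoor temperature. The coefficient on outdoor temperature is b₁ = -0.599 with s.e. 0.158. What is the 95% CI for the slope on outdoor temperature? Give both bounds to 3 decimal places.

df = n − 2 = 271 − 2 = 269.
t* = t_{0.025, 269} = 1.968822.
Margin = t* × SE = 1.968822 × 0.158 = 0.31107.
CI: -0.599 ± 0.31107 → (-0.910, -0.288).
With 95% confidence, each one-unit increase in outdoor temperature is associated with a change of between -0.910 and -0.288 kWh/day in electricity consumption.

(-0.910, -0.288)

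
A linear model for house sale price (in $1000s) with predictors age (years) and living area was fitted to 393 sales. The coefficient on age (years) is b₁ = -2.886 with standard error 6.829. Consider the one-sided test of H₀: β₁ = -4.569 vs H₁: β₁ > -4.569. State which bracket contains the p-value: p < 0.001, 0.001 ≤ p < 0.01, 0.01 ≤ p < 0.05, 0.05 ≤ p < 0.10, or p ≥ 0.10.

p ≥ 0.10

t = (-2.886 − (-4.569)) / 6.829 = 0.246.
df = n − k − 1 = 393 − 2 − 1 = 390.
One-sided p = P(T_{390} > t) ≈ 0.4027.
So p ≥ 0.10.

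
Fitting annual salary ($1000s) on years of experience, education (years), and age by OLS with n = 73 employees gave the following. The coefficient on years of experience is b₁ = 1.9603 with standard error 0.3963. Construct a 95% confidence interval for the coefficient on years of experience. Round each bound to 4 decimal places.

(1.1697, 2.7509)

df = n − k − 1 = 73 − 3 − 1 = 69.
t* = t_{0.025, 69} = 1.994945.
Margin = t* × SE = 1.994945 × 0.3963 = 0.790597.
CI: 1.9603 ± 0.790597 → (1.1697, 2.7509).
With 95% confidence, each one-unit increase in years of experience is associated with a change of between 1.1697 and 2.7509 $1000s in annual salary, holding the other predictors fixed.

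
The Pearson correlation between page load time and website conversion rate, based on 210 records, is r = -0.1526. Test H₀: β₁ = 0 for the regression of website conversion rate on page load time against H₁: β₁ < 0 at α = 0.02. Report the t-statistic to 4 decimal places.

t = -2.2269

t = r·√(n − 2)/√(1 − r²) = -0.1526·√208/√0.976713 = -2.2269.
df = n − 2 = 208.
One-sided p ≈ 0.0135, which is < 0.02, so reject H₀.
There is evidence of a linear association between page load time and website conversion rate.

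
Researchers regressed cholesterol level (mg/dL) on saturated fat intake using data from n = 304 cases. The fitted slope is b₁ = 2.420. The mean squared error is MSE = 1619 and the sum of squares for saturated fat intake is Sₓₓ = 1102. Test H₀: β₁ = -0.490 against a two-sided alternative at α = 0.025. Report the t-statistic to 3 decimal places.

SE(b₁) = √(MSE/Sₓₓ) = √(1619/1102) = 1.21208.
t = (2.420 − (-0.490)) / 1.21208 = 2.401.
df = n − 2 = 302.
Two-sided p ≈ 0.0170, which is < 0.025, so reject H₀.
There is evidence that the true slope on saturated fat intake differs from -0.490 mg/dL per unit.

t = 2.401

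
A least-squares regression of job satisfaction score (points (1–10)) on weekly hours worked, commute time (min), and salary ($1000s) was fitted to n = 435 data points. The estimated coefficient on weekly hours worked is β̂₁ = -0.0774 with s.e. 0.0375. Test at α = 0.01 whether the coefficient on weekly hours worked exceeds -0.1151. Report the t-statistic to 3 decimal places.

H₀: β₁ = -0.1151 vs H₁: β₁ > -0.1151.
t = (β̂₁ − β₁⁰)/SE = (-0.0774 − (-0.1151)) / 0.0375 = 1.005.
df = n − k − 1 = 435 − 3 − 1 = 431.
One-sided p ≈ 0.1577, which is ≥ 0.01, so fail to reject H₀.
The data do not give significant evidence that the true slope on weekly hours worked exceeds -0.1151 points (1–10) per unit, holding the other predictors fixed.

t = 1.005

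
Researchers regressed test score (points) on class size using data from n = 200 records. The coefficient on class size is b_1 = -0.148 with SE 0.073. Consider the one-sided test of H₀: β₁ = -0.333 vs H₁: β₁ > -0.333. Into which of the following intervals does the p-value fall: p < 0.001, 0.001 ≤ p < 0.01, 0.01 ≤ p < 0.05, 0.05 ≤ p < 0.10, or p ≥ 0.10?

0.001 ≤ p < 0.01

t = (-0.148 − (-0.333)) / 0.073 = 2.534.
df = n − 2 = 200 − 2 = 198.
One-sided p = P(T_{198} > t) ≈ 0.0060.
So 0.001 ≤ p < 0.01.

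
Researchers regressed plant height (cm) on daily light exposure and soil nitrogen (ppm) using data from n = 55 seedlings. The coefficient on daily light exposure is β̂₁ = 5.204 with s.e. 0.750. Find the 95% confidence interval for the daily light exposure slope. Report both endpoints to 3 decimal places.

df = n − k − 1 = 55 − 2 − 1 = 52.
t* = t_{0.025, 52} = 2.006647.
Margin = t* × SE = 2.006647 × 0.750 = 1.50499.
CI: 5.204 ± 1.50499 → (3.699, 6.709).
With 95% confidence, each one-unit increase in daily light exposure is associated with a change of between 3.699 and 6.709 cm in plant height, holding the other predictors fixed.

(3.699, 6.709)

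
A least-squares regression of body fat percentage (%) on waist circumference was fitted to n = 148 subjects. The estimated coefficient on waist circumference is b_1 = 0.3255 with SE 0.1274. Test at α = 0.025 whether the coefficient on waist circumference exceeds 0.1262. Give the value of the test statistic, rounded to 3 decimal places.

H₀: β₁ = 0.1262 vs H₁: β₁ > 0.1262.
t = (b_1 − β₁⁰)/SE = (0.3255 − 0.1262) / 0.1274 = 1.564.
df = n − 2 = 148 − 2 = 146.
One-sided p ≈ 0.0599, which is ≥ 0.025, so fail to reject H₀.
The data do not give significant evidence that the true slope on waist circumference exceeds 0.1262 % per unit.

t = 1.564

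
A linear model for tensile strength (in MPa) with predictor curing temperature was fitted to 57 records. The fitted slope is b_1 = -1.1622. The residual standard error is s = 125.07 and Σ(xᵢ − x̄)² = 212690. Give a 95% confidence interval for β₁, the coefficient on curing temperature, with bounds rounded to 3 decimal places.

SE(b_1) = s/√Sₓₓ = 125.07/√212690 = 0.271194.
df = n − 2 = 55.
t* = t_{0.025, 55} = 2.004045.
Margin = t* × SE = 2.004045 × 0.271194 = 0.54348.
CI: -1.1622 ± 0.54348 → (-1.706, -0.619).
With 95% confidence, each one-unit increase in curing temperature is associated with a change of between -1.706 and -0.619 MPa in tensile strength.

(-1.706, -0.619)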